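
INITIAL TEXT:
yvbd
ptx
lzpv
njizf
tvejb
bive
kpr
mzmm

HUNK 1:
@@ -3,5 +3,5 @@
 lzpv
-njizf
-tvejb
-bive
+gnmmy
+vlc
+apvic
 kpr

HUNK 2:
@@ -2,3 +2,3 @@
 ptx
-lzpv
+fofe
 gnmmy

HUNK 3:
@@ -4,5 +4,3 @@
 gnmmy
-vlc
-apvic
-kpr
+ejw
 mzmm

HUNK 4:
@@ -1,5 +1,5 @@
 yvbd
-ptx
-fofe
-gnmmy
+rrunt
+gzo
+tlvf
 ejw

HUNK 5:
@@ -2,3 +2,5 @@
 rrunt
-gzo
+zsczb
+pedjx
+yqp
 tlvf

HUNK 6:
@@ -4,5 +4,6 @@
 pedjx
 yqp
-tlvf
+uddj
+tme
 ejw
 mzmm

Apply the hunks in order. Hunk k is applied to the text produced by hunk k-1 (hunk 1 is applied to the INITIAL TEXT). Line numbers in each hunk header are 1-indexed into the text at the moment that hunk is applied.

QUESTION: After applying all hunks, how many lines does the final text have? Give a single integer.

Answer: 9

Derivation:
Hunk 1: at line 3 remove [njizf,tvejb,bive] add [gnmmy,vlc,apvic] -> 8 lines: yvbd ptx lzpv gnmmy vlc apvic kpr mzmm
Hunk 2: at line 2 remove [lzpv] add [fofe] -> 8 lines: yvbd ptx fofe gnmmy vlc apvic kpr mzmm
Hunk 3: at line 4 remove [vlc,apvic,kpr] add [ejw] -> 6 lines: yvbd ptx fofe gnmmy ejw mzmm
Hunk 4: at line 1 remove [ptx,fofe,gnmmy] add [rrunt,gzo,tlvf] -> 6 lines: yvbd rrunt gzo tlvf ejw mzmm
Hunk 5: at line 2 remove [gzo] add [zsczb,pedjx,yqp] -> 8 lines: yvbd rrunt zsczb pedjx yqp tlvf ejw mzmm
Hunk 6: at line 4 remove [tlvf] add [uddj,tme] -> 9 lines: yvbd rrunt zsczb pedjx yqp uddj tme ejw mzmm
Final line count: 9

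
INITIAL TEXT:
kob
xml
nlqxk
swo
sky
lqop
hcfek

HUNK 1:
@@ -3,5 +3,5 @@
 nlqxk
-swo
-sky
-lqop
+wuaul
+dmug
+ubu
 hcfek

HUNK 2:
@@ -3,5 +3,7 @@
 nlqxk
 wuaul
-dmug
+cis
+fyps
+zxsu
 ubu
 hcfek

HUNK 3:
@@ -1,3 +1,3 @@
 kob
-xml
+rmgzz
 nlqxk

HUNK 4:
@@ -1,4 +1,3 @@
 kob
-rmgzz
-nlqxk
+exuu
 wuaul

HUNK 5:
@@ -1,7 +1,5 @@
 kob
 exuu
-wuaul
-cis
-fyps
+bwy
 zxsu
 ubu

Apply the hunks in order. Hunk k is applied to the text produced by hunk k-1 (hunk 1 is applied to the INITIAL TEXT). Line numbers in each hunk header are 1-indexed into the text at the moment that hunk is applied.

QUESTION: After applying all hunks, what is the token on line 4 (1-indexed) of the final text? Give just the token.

Answer: zxsu

Derivation:
Hunk 1: at line 3 remove [swo,sky,lqop] add [wuaul,dmug,ubu] -> 7 lines: kob xml nlqxk wuaul dmug ubu hcfek
Hunk 2: at line 3 remove [dmug] add [cis,fyps,zxsu] -> 9 lines: kob xml nlqxk wuaul cis fyps zxsu ubu hcfek
Hunk 3: at line 1 remove [xml] add [rmgzz] -> 9 lines: kob rmgzz nlqxk wuaul cis fyps zxsu ubu hcfek
Hunk 4: at line 1 remove [rmgzz,nlqxk] add [exuu] -> 8 lines: kob exuu wuaul cis fyps zxsu ubu hcfek
Hunk 5: at line 1 remove [wuaul,cis,fyps] add [bwy] -> 6 lines: kob exuu bwy zxsu ubu hcfek
Final line 4: zxsu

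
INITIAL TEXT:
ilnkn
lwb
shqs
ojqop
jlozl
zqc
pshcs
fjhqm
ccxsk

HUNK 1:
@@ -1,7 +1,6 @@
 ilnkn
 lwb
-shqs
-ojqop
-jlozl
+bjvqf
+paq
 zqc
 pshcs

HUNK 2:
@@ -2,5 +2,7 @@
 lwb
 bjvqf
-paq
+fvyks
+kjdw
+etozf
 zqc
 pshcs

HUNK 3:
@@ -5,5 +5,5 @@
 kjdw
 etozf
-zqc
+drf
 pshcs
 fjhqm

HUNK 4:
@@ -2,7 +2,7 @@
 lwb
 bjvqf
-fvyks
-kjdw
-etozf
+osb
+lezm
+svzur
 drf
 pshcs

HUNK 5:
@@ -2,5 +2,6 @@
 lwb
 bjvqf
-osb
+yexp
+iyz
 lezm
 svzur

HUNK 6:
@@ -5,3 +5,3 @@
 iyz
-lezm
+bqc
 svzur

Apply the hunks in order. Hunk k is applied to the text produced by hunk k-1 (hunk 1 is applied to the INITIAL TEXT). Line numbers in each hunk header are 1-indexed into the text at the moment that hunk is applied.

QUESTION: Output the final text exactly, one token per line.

Hunk 1: at line 1 remove [shqs,ojqop,jlozl] add [bjvqf,paq] -> 8 lines: ilnkn lwb bjvqf paq zqc pshcs fjhqm ccxsk
Hunk 2: at line 2 remove [paq] add [fvyks,kjdw,etozf] -> 10 lines: ilnkn lwb bjvqf fvyks kjdw etozf zqc pshcs fjhqm ccxsk
Hunk 3: at line 5 remove [zqc] add [drf] -> 10 lines: ilnkn lwb bjvqf fvyks kjdw etozf drf pshcs fjhqm ccxsk
Hunk 4: at line 2 remove [fvyks,kjdw,etozf] add [osb,lezm,svzur] -> 10 lines: ilnkn lwb bjvqf osb lezm svzur drf pshcs fjhqm ccxsk
Hunk 5: at line 2 remove [osb] add [yexp,iyz] -> 11 lines: ilnkn lwb bjvqf yexp iyz lezm svzur drf pshcs fjhqm ccxsk
Hunk 6: at line 5 remove [lezm] add [bqc] -> 11 lines: ilnkn lwb bjvqf yexp iyz bqc svzur drf pshcs fjhqm ccxsk

Answer: ilnkn
lwb
bjvqf
yexp
iyz
bqc
svzur
drf
pshcs
fjhqm
ccxsk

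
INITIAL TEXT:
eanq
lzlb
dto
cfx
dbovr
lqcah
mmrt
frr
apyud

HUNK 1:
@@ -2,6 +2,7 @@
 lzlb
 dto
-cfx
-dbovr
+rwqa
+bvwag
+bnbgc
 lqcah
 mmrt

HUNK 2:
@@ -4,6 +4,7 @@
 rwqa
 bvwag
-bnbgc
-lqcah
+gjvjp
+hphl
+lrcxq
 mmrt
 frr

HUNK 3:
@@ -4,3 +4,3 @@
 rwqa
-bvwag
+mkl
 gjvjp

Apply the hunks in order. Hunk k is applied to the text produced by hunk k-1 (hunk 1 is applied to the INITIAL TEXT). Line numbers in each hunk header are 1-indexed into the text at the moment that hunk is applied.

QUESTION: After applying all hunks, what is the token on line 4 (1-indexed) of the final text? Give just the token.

Hunk 1: at line 2 remove [cfx,dbovr] add [rwqa,bvwag,bnbgc] -> 10 lines: eanq lzlb dto rwqa bvwag bnbgc lqcah mmrt frr apyud
Hunk 2: at line 4 remove [bnbgc,lqcah] add [gjvjp,hphl,lrcxq] -> 11 lines: eanq lzlb dto rwqa bvwag gjvjp hphl lrcxq mmrt frr apyud
Hunk 3: at line 4 remove [bvwag] add [mkl] -> 11 lines: eanq lzlb dto rwqa mkl gjvjp hphl lrcxq mmrt frr apyud
Final line 4: rwqa

Answer: rwqa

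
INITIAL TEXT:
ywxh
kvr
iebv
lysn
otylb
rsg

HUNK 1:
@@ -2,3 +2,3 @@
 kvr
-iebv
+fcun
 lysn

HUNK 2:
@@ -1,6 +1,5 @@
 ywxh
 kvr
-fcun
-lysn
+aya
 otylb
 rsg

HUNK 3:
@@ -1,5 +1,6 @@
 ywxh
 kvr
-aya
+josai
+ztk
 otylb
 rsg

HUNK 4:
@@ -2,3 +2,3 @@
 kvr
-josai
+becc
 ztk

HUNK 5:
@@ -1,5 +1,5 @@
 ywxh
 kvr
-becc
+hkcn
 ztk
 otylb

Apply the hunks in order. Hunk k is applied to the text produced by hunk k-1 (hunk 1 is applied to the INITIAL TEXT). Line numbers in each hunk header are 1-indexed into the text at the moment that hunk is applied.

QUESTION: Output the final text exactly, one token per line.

Hunk 1: at line 2 remove [iebv] add [fcun] -> 6 lines: ywxh kvr fcun lysn otylb rsg
Hunk 2: at line 1 remove [fcun,lysn] add [aya] -> 5 lines: ywxh kvr aya otylb rsg
Hunk 3: at line 1 remove [aya] add [josai,ztk] -> 6 lines: ywxh kvr josai ztk otylb rsg
Hunk 4: at line 2 remove [josai] add [becc] -> 6 lines: ywxh kvr becc ztk otylb rsg
Hunk 5: at line 1 remove [becc] add [hkcn] -> 6 lines: ywxh kvr hkcn ztk otylb rsg

Answer: ywxh
kvr
hkcn
ztk
otylb
rsg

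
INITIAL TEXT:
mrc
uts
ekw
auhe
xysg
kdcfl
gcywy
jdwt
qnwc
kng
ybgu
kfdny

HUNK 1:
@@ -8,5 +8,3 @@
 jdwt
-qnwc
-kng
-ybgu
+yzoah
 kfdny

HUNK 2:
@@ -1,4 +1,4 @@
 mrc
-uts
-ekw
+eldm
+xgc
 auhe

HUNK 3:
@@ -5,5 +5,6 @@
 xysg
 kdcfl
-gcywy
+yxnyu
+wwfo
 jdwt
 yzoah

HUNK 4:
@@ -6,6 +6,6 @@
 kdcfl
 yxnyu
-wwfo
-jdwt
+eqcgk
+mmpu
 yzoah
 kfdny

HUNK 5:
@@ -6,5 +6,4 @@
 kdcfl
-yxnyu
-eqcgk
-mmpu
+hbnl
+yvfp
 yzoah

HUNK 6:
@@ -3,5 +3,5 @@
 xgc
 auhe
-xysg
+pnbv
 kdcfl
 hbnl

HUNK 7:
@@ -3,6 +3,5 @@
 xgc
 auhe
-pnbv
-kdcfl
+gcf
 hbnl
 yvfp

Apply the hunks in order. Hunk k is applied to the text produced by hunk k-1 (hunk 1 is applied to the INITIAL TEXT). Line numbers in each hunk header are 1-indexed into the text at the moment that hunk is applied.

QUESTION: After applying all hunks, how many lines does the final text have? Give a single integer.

Answer: 9

Derivation:
Hunk 1: at line 8 remove [qnwc,kng,ybgu] add [yzoah] -> 10 lines: mrc uts ekw auhe xysg kdcfl gcywy jdwt yzoah kfdny
Hunk 2: at line 1 remove [uts,ekw] add [eldm,xgc] -> 10 lines: mrc eldm xgc auhe xysg kdcfl gcywy jdwt yzoah kfdny
Hunk 3: at line 5 remove [gcywy] add [yxnyu,wwfo] -> 11 lines: mrc eldm xgc auhe xysg kdcfl yxnyu wwfo jdwt yzoah kfdny
Hunk 4: at line 6 remove [wwfo,jdwt] add [eqcgk,mmpu] -> 11 lines: mrc eldm xgc auhe xysg kdcfl yxnyu eqcgk mmpu yzoah kfdny
Hunk 5: at line 6 remove [yxnyu,eqcgk,mmpu] add [hbnl,yvfp] -> 10 lines: mrc eldm xgc auhe xysg kdcfl hbnl yvfp yzoah kfdny
Hunk 6: at line 3 remove [xysg] add [pnbv] -> 10 lines: mrc eldm xgc auhe pnbv kdcfl hbnl yvfp yzoah kfdny
Hunk 7: at line 3 remove [pnbv,kdcfl] add [gcf] -> 9 lines: mrc eldm xgc auhe gcf hbnl yvfp yzoah kfdny
Final line count: 9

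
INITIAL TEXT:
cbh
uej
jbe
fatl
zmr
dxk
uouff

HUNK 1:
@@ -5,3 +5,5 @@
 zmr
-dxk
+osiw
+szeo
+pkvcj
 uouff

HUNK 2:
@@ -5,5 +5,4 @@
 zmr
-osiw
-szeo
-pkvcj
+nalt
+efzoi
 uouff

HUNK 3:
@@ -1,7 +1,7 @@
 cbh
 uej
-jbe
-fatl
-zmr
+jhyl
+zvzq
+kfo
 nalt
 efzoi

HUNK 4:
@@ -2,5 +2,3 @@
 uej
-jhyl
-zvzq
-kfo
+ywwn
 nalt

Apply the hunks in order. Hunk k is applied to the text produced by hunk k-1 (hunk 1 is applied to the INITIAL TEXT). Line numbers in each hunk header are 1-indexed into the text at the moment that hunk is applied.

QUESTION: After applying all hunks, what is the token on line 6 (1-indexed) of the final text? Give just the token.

Answer: uouff

Derivation:
Hunk 1: at line 5 remove [dxk] add [osiw,szeo,pkvcj] -> 9 lines: cbh uej jbe fatl zmr osiw szeo pkvcj uouff
Hunk 2: at line 5 remove [osiw,szeo,pkvcj] add [nalt,efzoi] -> 8 lines: cbh uej jbe fatl zmr nalt efzoi uouff
Hunk 3: at line 1 remove [jbe,fatl,zmr] add [jhyl,zvzq,kfo] -> 8 lines: cbh uej jhyl zvzq kfo nalt efzoi uouff
Hunk 4: at line 2 remove [jhyl,zvzq,kfo] add [ywwn] -> 6 lines: cbh uej ywwn nalt efzoi uouff
Final line 6: uouff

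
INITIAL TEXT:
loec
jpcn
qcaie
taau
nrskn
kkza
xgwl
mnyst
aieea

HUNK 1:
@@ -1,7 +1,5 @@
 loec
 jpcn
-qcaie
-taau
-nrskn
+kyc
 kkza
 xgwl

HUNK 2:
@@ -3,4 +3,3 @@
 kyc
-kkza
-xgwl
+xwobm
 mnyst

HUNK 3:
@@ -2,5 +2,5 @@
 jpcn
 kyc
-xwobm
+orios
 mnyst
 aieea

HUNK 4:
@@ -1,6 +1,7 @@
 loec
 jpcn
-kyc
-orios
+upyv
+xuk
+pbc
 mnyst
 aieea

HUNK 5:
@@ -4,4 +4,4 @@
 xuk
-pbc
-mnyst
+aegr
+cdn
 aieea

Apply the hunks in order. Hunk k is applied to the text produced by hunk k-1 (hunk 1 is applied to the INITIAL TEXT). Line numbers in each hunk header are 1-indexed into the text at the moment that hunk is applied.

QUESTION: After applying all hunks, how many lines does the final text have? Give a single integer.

Answer: 7

Derivation:
Hunk 1: at line 1 remove [qcaie,taau,nrskn] add [kyc] -> 7 lines: loec jpcn kyc kkza xgwl mnyst aieea
Hunk 2: at line 3 remove [kkza,xgwl] add [xwobm] -> 6 lines: loec jpcn kyc xwobm mnyst aieea
Hunk 3: at line 2 remove [xwobm] add [orios] -> 6 lines: loec jpcn kyc orios mnyst aieea
Hunk 4: at line 1 remove [kyc,orios] add [upyv,xuk,pbc] -> 7 lines: loec jpcn upyv xuk pbc mnyst aieea
Hunk 5: at line 4 remove [pbc,mnyst] add [aegr,cdn] -> 7 lines: loec jpcn upyv xuk aegr cdn aieea
Final line count: 7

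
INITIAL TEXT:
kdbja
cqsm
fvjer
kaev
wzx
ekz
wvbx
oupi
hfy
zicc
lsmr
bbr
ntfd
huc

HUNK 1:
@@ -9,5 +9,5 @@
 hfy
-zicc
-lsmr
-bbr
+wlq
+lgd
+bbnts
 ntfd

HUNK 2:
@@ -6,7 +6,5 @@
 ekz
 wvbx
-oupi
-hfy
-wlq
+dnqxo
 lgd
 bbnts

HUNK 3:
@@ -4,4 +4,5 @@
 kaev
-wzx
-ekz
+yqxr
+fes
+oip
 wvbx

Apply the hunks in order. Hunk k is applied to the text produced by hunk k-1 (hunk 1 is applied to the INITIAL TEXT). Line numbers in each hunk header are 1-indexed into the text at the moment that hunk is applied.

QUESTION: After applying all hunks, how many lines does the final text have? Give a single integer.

Answer: 13

Derivation:
Hunk 1: at line 9 remove [zicc,lsmr,bbr] add [wlq,lgd,bbnts] -> 14 lines: kdbja cqsm fvjer kaev wzx ekz wvbx oupi hfy wlq lgd bbnts ntfd huc
Hunk 2: at line 6 remove [oupi,hfy,wlq] add [dnqxo] -> 12 lines: kdbja cqsm fvjer kaev wzx ekz wvbx dnqxo lgd bbnts ntfd huc
Hunk 3: at line 4 remove [wzx,ekz] add [yqxr,fes,oip] -> 13 lines: kdbja cqsm fvjer kaev yqxr fes oip wvbx dnqxo lgd bbnts ntfd huc
Final line count: 13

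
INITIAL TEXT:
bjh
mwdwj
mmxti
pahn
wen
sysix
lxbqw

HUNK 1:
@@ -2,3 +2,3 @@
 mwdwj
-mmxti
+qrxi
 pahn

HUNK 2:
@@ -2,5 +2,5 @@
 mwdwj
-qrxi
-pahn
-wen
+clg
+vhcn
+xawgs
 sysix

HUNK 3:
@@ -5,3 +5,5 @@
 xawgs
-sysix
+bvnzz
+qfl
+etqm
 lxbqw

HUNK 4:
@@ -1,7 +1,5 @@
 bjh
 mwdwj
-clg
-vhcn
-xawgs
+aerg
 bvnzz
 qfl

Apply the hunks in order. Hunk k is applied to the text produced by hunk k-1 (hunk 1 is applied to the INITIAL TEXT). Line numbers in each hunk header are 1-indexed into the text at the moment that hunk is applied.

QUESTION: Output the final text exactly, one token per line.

Answer: bjh
mwdwj
aerg
bvnzz
qfl
etqm
lxbqw

Derivation:
Hunk 1: at line 2 remove [mmxti] add [qrxi] -> 7 lines: bjh mwdwj qrxi pahn wen sysix lxbqw
Hunk 2: at line 2 remove [qrxi,pahn,wen] add [clg,vhcn,xawgs] -> 7 lines: bjh mwdwj clg vhcn xawgs sysix lxbqw
Hunk 3: at line 5 remove [sysix] add [bvnzz,qfl,etqm] -> 9 lines: bjh mwdwj clg vhcn xawgs bvnzz qfl etqm lxbqw
Hunk 4: at line 1 remove [clg,vhcn,xawgs] add [aerg] -> 7 lines: bjh mwdwj aerg bvnzz qfl etqm lxbqw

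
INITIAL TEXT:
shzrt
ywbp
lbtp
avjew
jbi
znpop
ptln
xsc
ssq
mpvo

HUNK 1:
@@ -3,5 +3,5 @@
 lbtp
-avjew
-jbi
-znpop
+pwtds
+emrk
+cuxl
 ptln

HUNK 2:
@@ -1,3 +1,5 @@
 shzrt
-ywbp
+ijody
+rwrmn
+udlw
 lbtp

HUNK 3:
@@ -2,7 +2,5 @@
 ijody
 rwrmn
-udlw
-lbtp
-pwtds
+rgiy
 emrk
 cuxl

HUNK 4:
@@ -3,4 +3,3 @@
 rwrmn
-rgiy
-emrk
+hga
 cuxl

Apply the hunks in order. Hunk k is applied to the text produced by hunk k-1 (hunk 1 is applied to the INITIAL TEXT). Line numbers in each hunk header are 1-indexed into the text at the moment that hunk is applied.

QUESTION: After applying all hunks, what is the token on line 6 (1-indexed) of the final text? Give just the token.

Answer: ptln

Derivation:
Hunk 1: at line 3 remove [avjew,jbi,znpop] add [pwtds,emrk,cuxl] -> 10 lines: shzrt ywbp lbtp pwtds emrk cuxl ptln xsc ssq mpvo
Hunk 2: at line 1 remove [ywbp] add [ijody,rwrmn,udlw] -> 12 lines: shzrt ijody rwrmn udlw lbtp pwtds emrk cuxl ptln xsc ssq mpvo
Hunk 3: at line 2 remove [udlw,lbtp,pwtds] add [rgiy] -> 10 lines: shzrt ijody rwrmn rgiy emrk cuxl ptln xsc ssq mpvo
Hunk 4: at line 3 remove [rgiy,emrk] add [hga] -> 9 lines: shzrt ijody rwrmn hga cuxl ptln xsc ssq mpvo
Final line 6: ptln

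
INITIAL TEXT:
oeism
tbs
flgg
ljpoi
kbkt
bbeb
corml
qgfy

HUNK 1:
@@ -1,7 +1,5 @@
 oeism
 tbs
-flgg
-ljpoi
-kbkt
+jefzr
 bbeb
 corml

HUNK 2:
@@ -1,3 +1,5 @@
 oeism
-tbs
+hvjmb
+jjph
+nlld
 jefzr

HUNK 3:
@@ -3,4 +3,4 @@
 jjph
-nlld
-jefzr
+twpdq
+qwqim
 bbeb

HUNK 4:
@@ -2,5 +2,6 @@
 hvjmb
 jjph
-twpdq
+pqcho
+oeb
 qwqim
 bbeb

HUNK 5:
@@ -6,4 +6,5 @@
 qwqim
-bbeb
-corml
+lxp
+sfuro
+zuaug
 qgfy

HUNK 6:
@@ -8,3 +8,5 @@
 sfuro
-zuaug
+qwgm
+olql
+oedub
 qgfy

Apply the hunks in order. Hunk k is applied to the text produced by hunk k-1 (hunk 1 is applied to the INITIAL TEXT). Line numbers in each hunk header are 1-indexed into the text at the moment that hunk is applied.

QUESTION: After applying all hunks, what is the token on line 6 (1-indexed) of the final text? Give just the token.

Hunk 1: at line 1 remove [flgg,ljpoi,kbkt] add [jefzr] -> 6 lines: oeism tbs jefzr bbeb corml qgfy
Hunk 2: at line 1 remove [tbs] add [hvjmb,jjph,nlld] -> 8 lines: oeism hvjmb jjph nlld jefzr bbeb corml qgfy
Hunk 3: at line 3 remove [nlld,jefzr] add [twpdq,qwqim] -> 8 lines: oeism hvjmb jjph twpdq qwqim bbeb corml qgfy
Hunk 4: at line 2 remove [twpdq] add [pqcho,oeb] -> 9 lines: oeism hvjmb jjph pqcho oeb qwqim bbeb corml qgfy
Hunk 5: at line 6 remove [bbeb,corml] add [lxp,sfuro,zuaug] -> 10 lines: oeism hvjmb jjph pqcho oeb qwqim lxp sfuro zuaug qgfy
Hunk 6: at line 8 remove [zuaug] add [qwgm,olql,oedub] -> 12 lines: oeism hvjmb jjph pqcho oeb qwqim lxp sfuro qwgm olql oedub qgfy
Final line 6: qwqim

Answer: qwqim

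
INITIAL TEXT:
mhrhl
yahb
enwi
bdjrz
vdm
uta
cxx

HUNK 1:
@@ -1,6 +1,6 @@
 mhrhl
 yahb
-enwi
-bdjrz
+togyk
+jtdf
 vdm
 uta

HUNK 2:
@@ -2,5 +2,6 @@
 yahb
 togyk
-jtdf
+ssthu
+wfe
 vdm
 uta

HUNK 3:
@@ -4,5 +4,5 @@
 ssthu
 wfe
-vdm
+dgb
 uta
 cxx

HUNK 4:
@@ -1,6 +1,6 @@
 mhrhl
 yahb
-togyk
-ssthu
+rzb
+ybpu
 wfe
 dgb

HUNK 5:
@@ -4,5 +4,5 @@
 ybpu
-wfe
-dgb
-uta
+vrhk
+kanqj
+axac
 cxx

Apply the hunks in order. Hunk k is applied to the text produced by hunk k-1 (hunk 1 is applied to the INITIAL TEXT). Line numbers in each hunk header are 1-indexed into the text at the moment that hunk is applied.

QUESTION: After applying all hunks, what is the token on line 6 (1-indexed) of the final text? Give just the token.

Answer: kanqj

Derivation:
Hunk 1: at line 1 remove [enwi,bdjrz] add [togyk,jtdf] -> 7 lines: mhrhl yahb togyk jtdf vdm uta cxx
Hunk 2: at line 2 remove [jtdf] add [ssthu,wfe] -> 8 lines: mhrhl yahb togyk ssthu wfe vdm uta cxx
Hunk 3: at line 4 remove [vdm] add [dgb] -> 8 lines: mhrhl yahb togyk ssthu wfe dgb uta cxx
Hunk 4: at line 1 remove [togyk,ssthu] add [rzb,ybpu] -> 8 lines: mhrhl yahb rzb ybpu wfe dgb uta cxx
Hunk 5: at line 4 remove [wfe,dgb,uta] add [vrhk,kanqj,axac] -> 8 lines: mhrhl yahb rzb ybpu vrhk kanqj axac cxx
Final line 6: kanqj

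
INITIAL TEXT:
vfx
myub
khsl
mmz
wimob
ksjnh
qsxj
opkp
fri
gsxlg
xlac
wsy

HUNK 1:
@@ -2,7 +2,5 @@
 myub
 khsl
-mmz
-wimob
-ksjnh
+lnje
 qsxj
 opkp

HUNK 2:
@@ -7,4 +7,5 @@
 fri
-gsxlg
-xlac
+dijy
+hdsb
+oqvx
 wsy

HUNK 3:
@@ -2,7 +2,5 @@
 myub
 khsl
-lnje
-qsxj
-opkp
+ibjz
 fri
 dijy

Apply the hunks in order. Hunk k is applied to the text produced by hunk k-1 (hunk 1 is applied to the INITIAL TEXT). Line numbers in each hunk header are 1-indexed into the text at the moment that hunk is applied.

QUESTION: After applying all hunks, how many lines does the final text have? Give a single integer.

Answer: 9

Derivation:
Hunk 1: at line 2 remove [mmz,wimob,ksjnh] add [lnje] -> 10 lines: vfx myub khsl lnje qsxj opkp fri gsxlg xlac wsy
Hunk 2: at line 7 remove [gsxlg,xlac] add [dijy,hdsb,oqvx] -> 11 lines: vfx myub khsl lnje qsxj opkp fri dijy hdsb oqvx wsy
Hunk 3: at line 2 remove [lnje,qsxj,opkp] add [ibjz] -> 9 lines: vfx myub khsl ibjz fri dijy hdsb oqvx wsy
Final line count: 9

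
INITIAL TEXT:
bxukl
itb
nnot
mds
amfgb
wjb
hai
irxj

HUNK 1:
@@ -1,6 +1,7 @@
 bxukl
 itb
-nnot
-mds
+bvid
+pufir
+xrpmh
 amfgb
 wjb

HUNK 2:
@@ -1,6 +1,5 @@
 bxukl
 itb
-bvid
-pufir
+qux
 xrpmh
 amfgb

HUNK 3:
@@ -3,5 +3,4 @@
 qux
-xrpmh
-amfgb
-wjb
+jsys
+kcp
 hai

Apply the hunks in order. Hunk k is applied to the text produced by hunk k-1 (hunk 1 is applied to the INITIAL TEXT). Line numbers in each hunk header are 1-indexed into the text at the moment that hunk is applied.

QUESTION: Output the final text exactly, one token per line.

Answer: bxukl
itb
qux
jsys
kcp
hai
irxj

Derivation:
Hunk 1: at line 1 remove [nnot,mds] add [bvid,pufir,xrpmh] -> 9 lines: bxukl itb bvid pufir xrpmh amfgb wjb hai irxj
Hunk 2: at line 1 remove [bvid,pufir] add [qux] -> 8 lines: bxukl itb qux xrpmh amfgb wjb hai irxj
Hunk 3: at line 3 remove [xrpmh,amfgb,wjb] add [jsys,kcp] -> 7 lines: bxukl itb qux jsys kcp hai irxj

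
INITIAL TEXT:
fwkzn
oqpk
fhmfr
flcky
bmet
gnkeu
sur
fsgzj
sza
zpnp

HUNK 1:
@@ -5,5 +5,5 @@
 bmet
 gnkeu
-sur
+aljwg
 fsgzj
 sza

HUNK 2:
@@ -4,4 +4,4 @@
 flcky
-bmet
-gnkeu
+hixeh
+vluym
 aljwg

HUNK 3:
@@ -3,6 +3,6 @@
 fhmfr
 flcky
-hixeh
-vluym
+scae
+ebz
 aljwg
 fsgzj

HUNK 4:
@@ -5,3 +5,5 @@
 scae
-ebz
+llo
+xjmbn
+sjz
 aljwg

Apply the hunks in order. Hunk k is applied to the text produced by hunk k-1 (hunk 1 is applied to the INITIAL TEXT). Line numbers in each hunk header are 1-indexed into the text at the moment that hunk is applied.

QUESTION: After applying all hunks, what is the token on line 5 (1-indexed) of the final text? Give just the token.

Hunk 1: at line 5 remove [sur] add [aljwg] -> 10 lines: fwkzn oqpk fhmfr flcky bmet gnkeu aljwg fsgzj sza zpnp
Hunk 2: at line 4 remove [bmet,gnkeu] add [hixeh,vluym] -> 10 lines: fwkzn oqpk fhmfr flcky hixeh vluym aljwg fsgzj sza zpnp
Hunk 3: at line 3 remove [hixeh,vluym] add [scae,ebz] -> 10 lines: fwkzn oqpk fhmfr flcky scae ebz aljwg fsgzj sza zpnp
Hunk 4: at line 5 remove [ebz] add [llo,xjmbn,sjz] -> 12 lines: fwkzn oqpk fhmfr flcky scae llo xjmbn sjz aljwg fsgzj sza zpnp
Final line 5: scae

Answer: scae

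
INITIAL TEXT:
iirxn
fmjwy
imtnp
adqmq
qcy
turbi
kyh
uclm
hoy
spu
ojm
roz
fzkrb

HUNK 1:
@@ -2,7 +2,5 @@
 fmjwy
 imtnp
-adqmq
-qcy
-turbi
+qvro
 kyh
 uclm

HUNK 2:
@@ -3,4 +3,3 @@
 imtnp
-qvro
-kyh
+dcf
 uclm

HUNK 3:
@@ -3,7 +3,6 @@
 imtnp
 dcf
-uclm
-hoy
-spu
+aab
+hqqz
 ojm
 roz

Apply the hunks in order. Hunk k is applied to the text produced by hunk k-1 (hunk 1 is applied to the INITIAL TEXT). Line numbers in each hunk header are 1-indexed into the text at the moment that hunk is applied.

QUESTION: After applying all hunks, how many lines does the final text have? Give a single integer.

Hunk 1: at line 2 remove [adqmq,qcy,turbi] add [qvro] -> 11 lines: iirxn fmjwy imtnp qvro kyh uclm hoy spu ojm roz fzkrb
Hunk 2: at line 3 remove [qvro,kyh] add [dcf] -> 10 lines: iirxn fmjwy imtnp dcf uclm hoy spu ojm roz fzkrb
Hunk 3: at line 3 remove [uclm,hoy,spu] add [aab,hqqz] -> 9 lines: iirxn fmjwy imtnp dcf aab hqqz ojm roz fzkrb
Final line count: 9

Answer: 9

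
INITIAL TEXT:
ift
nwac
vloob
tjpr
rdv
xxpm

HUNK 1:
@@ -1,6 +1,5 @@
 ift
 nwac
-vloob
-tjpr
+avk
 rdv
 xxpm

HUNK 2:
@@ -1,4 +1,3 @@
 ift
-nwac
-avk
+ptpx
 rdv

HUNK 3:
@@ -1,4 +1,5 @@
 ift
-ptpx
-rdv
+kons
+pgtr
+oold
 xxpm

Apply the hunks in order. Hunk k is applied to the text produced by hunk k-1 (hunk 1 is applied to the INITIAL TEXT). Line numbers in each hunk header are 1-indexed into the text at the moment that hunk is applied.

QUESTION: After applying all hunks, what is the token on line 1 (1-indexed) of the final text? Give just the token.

Answer: ift

Derivation:
Hunk 1: at line 1 remove [vloob,tjpr] add [avk] -> 5 lines: ift nwac avk rdv xxpm
Hunk 2: at line 1 remove [nwac,avk] add [ptpx] -> 4 lines: ift ptpx rdv xxpm
Hunk 3: at line 1 remove [ptpx,rdv] add [kons,pgtr,oold] -> 5 lines: ift kons pgtr oold xxpm
Final line 1: ift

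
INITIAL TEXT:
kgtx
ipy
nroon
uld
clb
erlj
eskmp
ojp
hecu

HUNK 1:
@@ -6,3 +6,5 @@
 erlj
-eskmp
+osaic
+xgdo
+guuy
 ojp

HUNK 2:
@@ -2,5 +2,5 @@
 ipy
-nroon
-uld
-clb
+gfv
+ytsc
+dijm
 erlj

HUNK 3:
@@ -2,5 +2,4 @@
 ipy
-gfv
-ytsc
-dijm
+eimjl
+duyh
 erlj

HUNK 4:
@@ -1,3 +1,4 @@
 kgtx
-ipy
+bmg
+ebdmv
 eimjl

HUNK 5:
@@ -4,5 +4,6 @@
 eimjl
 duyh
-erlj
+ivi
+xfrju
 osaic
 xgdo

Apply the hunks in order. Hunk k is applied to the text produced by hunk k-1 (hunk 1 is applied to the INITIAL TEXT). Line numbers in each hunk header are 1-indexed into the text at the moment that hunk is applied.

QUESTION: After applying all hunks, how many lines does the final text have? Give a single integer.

Answer: 12

Derivation:
Hunk 1: at line 6 remove [eskmp] add [osaic,xgdo,guuy] -> 11 lines: kgtx ipy nroon uld clb erlj osaic xgdo guuy ojp hecu
Hunk 2: at line 2 remove [nroon,uld,clb] add [gfv,ytsc,dijm] -> 11 lines: kgtx ipy gfv ytsc dijm erlj osaic xgdo guuy ojp hecu
Hunk 3: at line 2 remove [gfv,ytsc,dijm] add [eimjl,duyh] -> 10 lines: kgtx ipy eimjl duyh erlj osaic xgdo guuy ojp hecu
Hunk 4: at line 1 remove [ipy] add [bmg,ebdmv] -> 11 lines: kgtx bmg ebdmv eimjl duyh erlj osaic xgdo guuy ojp hecu
Hunk 5: at line 4 remove [erlj] add [ivi,xfrju] -> 12 lines: kgtx bmg ebdmv eimjl duyh ivi xfrju osaic xgdo guuy ojp hecu
Final line count: 12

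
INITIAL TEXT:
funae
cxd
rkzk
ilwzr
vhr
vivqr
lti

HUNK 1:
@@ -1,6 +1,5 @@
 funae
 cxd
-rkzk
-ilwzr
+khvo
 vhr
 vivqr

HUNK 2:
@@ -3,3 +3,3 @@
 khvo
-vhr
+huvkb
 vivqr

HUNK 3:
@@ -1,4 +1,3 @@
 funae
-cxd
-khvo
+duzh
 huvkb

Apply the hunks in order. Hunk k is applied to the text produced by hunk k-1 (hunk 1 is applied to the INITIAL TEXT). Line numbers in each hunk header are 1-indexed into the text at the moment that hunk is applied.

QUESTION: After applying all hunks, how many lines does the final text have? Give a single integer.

Hunk 1: at line 1 remove [rkzk,ilwzr] add [khvo] -> 6 lines: funae cxd khvo vhr vivqr lti
Hunk 2: at line 3 remove [vhr] add [huvkb] -> 6 lines: funae cxd khvo huvkb vivqr lti
Hunk 3: at line 1 remove [cxd,khvo] add [duzh] -> 5 lines: funae duzh huvkb vivqr lti
Final line count: 5

Answer: 5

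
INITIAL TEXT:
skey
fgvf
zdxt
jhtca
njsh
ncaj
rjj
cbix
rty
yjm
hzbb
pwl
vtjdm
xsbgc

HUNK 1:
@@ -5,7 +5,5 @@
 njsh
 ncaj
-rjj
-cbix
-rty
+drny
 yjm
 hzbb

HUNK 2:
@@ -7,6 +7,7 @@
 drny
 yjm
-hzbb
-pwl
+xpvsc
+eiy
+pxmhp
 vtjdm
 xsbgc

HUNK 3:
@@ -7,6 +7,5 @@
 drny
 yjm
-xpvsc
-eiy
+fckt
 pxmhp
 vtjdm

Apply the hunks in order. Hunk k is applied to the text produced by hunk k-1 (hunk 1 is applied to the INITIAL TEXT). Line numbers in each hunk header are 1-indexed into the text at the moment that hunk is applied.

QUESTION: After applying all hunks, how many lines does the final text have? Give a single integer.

Hunk 1: at line 5 remove [rjj,cbix,rty] add [drny] -> 12 lines: skey fgvf zdxt jhtca njsh ncaj drny yjm hzbb pwl vtjdm xsbgc
Hunk 2: at line 7 remove [hzbb,pwl] add [xpvsc,eiy,pxmhp] -> 13 lines: skey fgvf zdxt jhtca njsh ncaj drny yjm xpvsc eiy pxmhp vtjdm xsbgc
Hunk 3: at line 7 remove [xpvsc,eiy] add [fckt] -> 12 lines: skey fgvf zdxt jhtca njsh ncaj drny yjm fckt pxmhp vtjdm xsbgc
Final line count: 12

Answer: 12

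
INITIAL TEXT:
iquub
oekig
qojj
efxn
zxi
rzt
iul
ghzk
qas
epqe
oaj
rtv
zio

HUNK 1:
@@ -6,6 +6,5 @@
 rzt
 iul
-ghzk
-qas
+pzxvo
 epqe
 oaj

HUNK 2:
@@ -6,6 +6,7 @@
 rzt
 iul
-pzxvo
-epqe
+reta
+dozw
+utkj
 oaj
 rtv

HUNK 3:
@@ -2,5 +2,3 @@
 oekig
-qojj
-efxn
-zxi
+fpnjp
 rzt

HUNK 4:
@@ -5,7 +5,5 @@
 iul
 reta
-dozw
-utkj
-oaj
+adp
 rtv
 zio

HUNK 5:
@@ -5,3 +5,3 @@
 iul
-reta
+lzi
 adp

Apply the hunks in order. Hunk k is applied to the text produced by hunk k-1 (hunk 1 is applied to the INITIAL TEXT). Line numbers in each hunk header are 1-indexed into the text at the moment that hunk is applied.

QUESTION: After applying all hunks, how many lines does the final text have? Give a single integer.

Hunk 1: at line 6 remove [ghzk,qas] add [pzxvo] -> 12 lines: iquub oekig qojj efxn zxi rzt iul pzxvo epqe oaj rtv zio
Hunk 2: at line 6 remove [pzxvo,epqe] add [reta,dozw,utkj] -> 13 lines: iquub oekig qojj efxn zxi rzt iul reta dozw utkj oaj rtv zio
Hunk 3: at line 2 remove [qojj,efxn,zxi] add [fpnjp] -> 11 lines: iquub oekig fpnjp rzt iul reta dozw utkj oaj rtv zio
Hunk 4: at line 5 remove [dozw,utkj,oaj] add [adp] -> 9 lines: iquub oekig fpnjp rzt iul reta adp rtv zio
Hunk 5: at line 5 remove [reta] add [lzi] -> 9 lines: iquub oekig fpnjp rzt iul lzi adp rtv zio
Final line count: 9

Answer: 9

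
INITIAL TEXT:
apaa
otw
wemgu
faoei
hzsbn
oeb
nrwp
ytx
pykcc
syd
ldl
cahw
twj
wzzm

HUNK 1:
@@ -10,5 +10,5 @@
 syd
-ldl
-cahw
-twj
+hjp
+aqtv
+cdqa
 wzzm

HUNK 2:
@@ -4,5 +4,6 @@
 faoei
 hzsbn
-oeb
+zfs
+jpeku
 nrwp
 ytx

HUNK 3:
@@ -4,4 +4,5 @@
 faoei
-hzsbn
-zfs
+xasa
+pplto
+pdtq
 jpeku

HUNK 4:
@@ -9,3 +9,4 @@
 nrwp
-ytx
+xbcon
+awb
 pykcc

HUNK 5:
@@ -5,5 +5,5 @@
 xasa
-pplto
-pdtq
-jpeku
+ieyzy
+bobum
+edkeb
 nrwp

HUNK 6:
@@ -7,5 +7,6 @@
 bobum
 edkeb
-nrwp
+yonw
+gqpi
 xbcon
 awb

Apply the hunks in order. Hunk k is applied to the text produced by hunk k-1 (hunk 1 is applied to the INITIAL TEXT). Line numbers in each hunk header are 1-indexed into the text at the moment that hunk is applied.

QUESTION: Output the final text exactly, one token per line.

Answer: apaa
otw
wemgu
faoei
xasa
ieyzy
bobum
edkeb
yonw
gqpi
xbcon
awb
pykcc
syd
hjp
aqtv
cdqa
wzzm

Derivation:
Hunk 1: at line 10 remove [ldl,cahw,twj] add [hjp,aqtv,cdqa] -> 14 lines: apaa otw wemgu faoei hzsbn oeb nrwp ytx pykcc syd hjp aqtv cdqa wzzm
Hunk 2: at line 4 remove [oeb] add [zfs,jpeku] -> 15 lines: apaa otw wemgu faoei hzsbn zfs jpeku nrwp ytx pykcc syd hjp aqtv cdqa wzzm
Hunk 3: at line 4 remove [hzsbn,zfs] add [xasa,pplto,pdtq] -> 16 lines: apaa otw wemgu faoei xasa pplto pdtq jpeku nrwp ytx pykcc syd hjp aqtv cdqa wzzm
Hunk 4: at line 9 remove [ytx] add [xbcon,awb] -> 17 lines: apaa otw wemgu faoei xasa pplto pdtq jpeku nrwp xbcon awb pykcc syd hjp aqtv cdqa wzzm
Hunk 5: at line 5 remove [pplto,pdtq,jpeku] add [ieyzy,bobum,edkeb] -> 17 lines: apaa otw wemgu faoei xasa ieyzy bobum edkeb nrwp xbcon awb pykcc syd hjp aqtv cdqa wzzm
Hunk 6: at line 7 remove [nrwp] add [yonw,gqpi] -> 18 lines: apaa otw wemgu faoei xasa ieyzy bobum edkeb yonw gqpi xbcon awb pykcc syd hjp aqtv cdqa wzzm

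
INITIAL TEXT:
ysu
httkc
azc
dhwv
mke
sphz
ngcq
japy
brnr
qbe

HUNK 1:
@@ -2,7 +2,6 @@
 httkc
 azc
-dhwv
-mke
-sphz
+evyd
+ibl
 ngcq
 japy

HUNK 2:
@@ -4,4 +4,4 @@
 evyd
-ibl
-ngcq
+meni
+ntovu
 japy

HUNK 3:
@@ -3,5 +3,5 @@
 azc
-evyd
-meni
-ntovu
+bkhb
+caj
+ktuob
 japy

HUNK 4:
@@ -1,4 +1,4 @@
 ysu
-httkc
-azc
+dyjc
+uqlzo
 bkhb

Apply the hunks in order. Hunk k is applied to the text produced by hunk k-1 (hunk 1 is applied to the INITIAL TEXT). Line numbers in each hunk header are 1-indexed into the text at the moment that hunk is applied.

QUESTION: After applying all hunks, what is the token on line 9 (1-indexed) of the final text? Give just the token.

Hunk 1: at line 2 remove [dhwv,mke,sphz] add [evyd,ibl] -> 9 lines: ysu httkc azc evyd ibl ngcq japy brnr qbe
Hunk 2: at line 4 remove [ibl,ngcq] add [meni,ntovu] -> 9 lines: ysu httkc azc evyd meni ntovu japy brnr qbe
Hunk 3: at line 3 remove [evyd,meni,ntovu] add [bkhb,caj,ktuob] -> 9 lines: ysu httkc azc bkhb caj ktuob japy brnr qbe
Hunk 4: at line 1 remove [httkc,azc] add [dyjc,uqlzo] -> 9 lines: ysu dyjc uqlzo bkhb caj ktuob japy brnr qbe
Final line 9: qbe

Answer: qbe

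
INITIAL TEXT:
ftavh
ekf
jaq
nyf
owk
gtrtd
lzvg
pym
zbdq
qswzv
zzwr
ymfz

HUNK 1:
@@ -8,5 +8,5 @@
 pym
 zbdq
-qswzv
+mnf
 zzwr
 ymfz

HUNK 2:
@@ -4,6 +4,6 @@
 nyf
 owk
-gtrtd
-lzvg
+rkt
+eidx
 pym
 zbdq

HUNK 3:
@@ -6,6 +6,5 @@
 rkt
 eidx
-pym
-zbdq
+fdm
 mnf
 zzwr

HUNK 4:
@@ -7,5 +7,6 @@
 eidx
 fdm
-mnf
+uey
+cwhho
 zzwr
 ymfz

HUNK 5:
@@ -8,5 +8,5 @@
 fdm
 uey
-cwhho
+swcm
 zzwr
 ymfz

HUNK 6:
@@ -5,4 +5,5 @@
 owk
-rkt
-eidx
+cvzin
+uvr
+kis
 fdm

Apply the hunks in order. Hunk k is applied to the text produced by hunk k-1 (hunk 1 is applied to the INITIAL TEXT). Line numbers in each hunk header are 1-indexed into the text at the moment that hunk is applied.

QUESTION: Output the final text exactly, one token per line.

Hunk 1: at line 8 remove [qswzv] add [mnf] -> 12 lines: ftavh ekf jaq nyf owk gtrtd lzvg pym zbdq mnf zzwr ymfz
Hunk 2: at line 4 remove [gtrtd,lzvg] add [rkt,eidx] -> 12 lines: ftavh ekf jaq nyf owk rkt eidx pym zbdq mnf zzwr ymfz
Hunk 3: at line 6 remove [pym,zbdq] add [fdm] -> 11 lines: ftavh ekf jaq nyf owk rkt eidx fdm mnf zzwr ymfz
Hunk 4: at line 7 remove [mnf] add [uey,cwhho] -> 12 lines: ftavh ekf jaq nyf owk rkt eidx fdm uey cwhho zzwr ymfz
Hunk 5: at line 8 remove [cwhho] add [swcm] -> 12 lines: ftavh ekf jaq nyf owk rkt eidx fdm uey swcm zzwr ymfz
Hunk 6: at line 5 remove [rkt,eidx] add [cvzin,uvr,kis] -> 13 lines: ftavh ekf jaq nyf owk cvzin uvr kis fdm uey swcm zzwr ymfz

Answer: ftavh
ekf
jaq
nyf
owk
cvzin
uvr
kis
fdm
uey
swcm
zzwr
ymfz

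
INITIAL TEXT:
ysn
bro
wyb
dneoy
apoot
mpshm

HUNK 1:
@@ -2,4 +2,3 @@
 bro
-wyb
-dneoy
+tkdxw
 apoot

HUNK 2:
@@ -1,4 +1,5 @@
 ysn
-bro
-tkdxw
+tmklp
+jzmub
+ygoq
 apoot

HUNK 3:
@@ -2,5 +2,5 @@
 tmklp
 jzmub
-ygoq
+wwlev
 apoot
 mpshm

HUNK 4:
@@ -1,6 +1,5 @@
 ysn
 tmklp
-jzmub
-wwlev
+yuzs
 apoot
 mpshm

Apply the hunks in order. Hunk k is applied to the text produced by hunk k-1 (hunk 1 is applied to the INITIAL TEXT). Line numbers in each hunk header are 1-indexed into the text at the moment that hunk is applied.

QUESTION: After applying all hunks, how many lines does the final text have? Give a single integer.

Hunk 1: at line 2 remove [wyb,dneoy] add [tkdxw] -> 5 lines: ysn bro tkdxw apoot mpshm
Hunk 2: at line 1 remove [bro,tkdxw] add [tmklp,jzmub,ygoq] -> 6 lines: ysn tmklp jzmub ygoq apoot mpshm
Hunk 3: at line 2 remove [ygoq] add [wwlev] -> 6 lines: ysn tmklp jzmub wwlev apoot mpshm
Hunk 4: at line 1 remove [jzmub,wwlev] add [yuzs] -> 5 lines: ysn tmklp yuzs apoot mpshm
Final line count: 5

Answer: 5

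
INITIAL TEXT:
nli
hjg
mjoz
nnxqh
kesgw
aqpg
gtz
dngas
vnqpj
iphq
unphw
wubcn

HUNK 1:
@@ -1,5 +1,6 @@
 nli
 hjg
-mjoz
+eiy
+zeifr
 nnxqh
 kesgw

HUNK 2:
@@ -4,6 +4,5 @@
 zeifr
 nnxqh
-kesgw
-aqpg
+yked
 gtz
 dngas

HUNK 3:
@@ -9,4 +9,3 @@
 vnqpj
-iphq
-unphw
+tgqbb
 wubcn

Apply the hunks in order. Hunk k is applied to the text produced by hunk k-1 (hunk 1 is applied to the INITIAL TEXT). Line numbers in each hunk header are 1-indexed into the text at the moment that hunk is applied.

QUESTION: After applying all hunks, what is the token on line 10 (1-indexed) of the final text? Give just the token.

Answer: tgqbb

Derivation:
Hunk 1: at line 1 remove [mjoz] add [eiy,zeifr] -> 13 lines: nli hjg eiy zeifr nnxqh kesgw aqpg gtz dngas vnqpj iphq unphw wubcn
Hunk 2: at line 4 remove [kesgw,aqpg] add [yked] -> 12 lines: nli hjg eiy zeifr nnxqh yked gtz dngas vnqpj iphq unphw wubcn
Hunk 3: at line 9 remove [iphq,unphw] add [tgqbb] -> 11 lines: nli hjg eiy zeifr nnxqh yked gtz dngas vnqpj tgqbb wubcn
Final line 10: tgqbb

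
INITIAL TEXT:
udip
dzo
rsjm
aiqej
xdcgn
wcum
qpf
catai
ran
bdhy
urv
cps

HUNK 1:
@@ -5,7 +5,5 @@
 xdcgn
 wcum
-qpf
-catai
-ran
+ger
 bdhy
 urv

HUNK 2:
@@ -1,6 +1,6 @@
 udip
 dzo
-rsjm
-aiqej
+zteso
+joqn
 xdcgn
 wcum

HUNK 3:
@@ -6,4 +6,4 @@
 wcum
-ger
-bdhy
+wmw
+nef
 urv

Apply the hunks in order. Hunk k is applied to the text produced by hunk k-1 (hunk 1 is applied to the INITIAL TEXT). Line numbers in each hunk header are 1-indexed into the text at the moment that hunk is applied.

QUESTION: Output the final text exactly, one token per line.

Hunk 1: at line 5 remove [qpf,catai,ran] add [ger] -> 10 lines: udip dzo rsjm aiqej xdcgn wcum ger bdhy urv cps
Hunk 2: at line 1 remove [rsjm,aiqej] add [zteso,joqn] -> 10 lines: udip dzo zteso joqn xdcgn wcum ger bdhy urv cps
Hunk 3: at line 6 remove [ger,bdhy] add [wmw,nef] -> 10 lines: udip dzo zteso joqn xdcgn wcum wmw nef urv cps

Answer: udip
dzo
zteso
joqn
xdcgn
wcum
wmw
nef
urv
cps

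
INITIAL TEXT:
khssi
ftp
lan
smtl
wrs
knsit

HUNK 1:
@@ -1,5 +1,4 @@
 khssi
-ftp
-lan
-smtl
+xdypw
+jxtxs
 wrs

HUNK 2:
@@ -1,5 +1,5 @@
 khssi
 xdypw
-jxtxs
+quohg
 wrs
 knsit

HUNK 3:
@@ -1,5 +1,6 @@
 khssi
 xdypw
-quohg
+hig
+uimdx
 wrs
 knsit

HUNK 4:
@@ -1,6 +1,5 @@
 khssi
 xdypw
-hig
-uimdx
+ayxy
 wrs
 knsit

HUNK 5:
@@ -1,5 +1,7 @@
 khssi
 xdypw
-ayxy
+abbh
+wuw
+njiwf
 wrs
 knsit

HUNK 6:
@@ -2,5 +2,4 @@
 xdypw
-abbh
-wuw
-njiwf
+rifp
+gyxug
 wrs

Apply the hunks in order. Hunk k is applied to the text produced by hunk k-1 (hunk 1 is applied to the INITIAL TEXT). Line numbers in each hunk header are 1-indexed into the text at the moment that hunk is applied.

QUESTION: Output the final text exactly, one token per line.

Answer: khssi
xdypw
rifp
gyxug
wrs
knsit

Derivation:
Hunk 1: at line 1 remove [ftp,lan,smtl] add [xdypw,jxtxs] -> 5 lines: khssi xdypw jxtxs wrs knsit
Hunk 2: at line 1 remove [jxtxs] add [quohg] -> 5 lines: khssi xdypw quohg wrs knsit
Hunk 3: at line 1 remove [quohg] add [hig,uimdx] -> 6 lines: khssi xdypw hig uimdx wrs knsit
Hunk 4: at line 1 remove [hig,uimdx] add [ayxy] -> 5 lines: khssi xdypw ayxy wrs knsit
Hunk 5: at line 1 remove [ayxy] add [abbh,wuw,njiwf] -> 7 lines: khssi xdypw abbh wuw njiwf wrs knsit
Hunk 6: at line 2 remove [abbh,wuw,njiwf] add [rifp,gyxug] -> 6 lines: khssi xdypw rifp gyxug wrs knsit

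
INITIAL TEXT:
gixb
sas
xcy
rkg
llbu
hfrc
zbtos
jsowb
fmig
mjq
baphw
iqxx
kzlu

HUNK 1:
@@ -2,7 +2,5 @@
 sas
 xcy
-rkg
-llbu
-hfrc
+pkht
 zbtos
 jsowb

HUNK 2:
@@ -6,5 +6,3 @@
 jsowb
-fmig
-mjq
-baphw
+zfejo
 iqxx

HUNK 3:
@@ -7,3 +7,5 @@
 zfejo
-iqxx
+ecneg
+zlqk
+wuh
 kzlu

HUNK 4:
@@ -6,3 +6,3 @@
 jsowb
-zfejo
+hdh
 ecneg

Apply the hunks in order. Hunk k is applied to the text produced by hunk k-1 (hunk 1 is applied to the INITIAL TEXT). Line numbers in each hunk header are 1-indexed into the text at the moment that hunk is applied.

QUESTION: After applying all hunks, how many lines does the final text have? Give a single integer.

Answer: 11

Derivation:
Hunk 1: at line 2 remove [rkg,llbu,hfrc] add [pkht] -> 11 lines: gixb sas xcy pkht zbtos jsowb fmig mjq baphw iqxx kzlu
Hunk 2: at line 6 remove [fmig,mjq,baphw] add [zfejo] -> 9 lines: gixb sas xcy pkht zbtos jsowb zfejo iqxx kzlu
Hunk 3: at line 7 remove [iqxx] add [ecneg,zlqk,wuh] -> 11 lines: gixb sas xcy pkht zbtos jsowb zfejo ecneg zlqk wuh kzlu
Hunk 4: at line 6 remove [zfejo] add [hdh] -> 11 lines: gixb sas xcy pkht zbtos jsowb hdh ecneg zlqk wuh kzlu
Final line count: 11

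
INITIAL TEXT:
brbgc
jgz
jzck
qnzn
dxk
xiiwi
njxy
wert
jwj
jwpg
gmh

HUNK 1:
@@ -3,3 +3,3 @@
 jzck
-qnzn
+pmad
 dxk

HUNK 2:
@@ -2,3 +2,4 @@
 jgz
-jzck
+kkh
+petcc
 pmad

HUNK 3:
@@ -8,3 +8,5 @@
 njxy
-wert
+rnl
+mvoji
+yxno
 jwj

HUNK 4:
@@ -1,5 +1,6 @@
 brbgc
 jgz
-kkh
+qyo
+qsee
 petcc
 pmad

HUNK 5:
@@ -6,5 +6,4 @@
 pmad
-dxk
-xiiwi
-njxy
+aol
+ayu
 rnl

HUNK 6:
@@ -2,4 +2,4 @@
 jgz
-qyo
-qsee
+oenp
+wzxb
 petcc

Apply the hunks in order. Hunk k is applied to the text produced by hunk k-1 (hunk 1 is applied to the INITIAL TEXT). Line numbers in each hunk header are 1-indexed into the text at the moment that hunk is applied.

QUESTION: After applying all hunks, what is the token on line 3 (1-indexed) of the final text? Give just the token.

Answer: oenp

Derivation:
Hunk 1: at line 3 remove [qnzn] add [pmad] -> 11 lines: brbgc jgz jzck pmad dxk xiiwi njxy wert jwj jwpg gmh
Hunk 2: at line 2 remove [jzck] add [kkh,petcc] -> 12 lines: brbgc jgz kkh petcc pmad dxk xiiwi njxy wert jwj jwpg gmh
Hunk 3: at line 8 remove [wert] add [rnl,mvoji,yxno] -> 14 lines: brbgc jgz kkh petcc pmad dxk xiiwi njxy rnl mvoji yxno jwj jwpg gmh
Hunk 4: at line 1 remove [kkh] add [qyo,qsee] -> 15 lines: brbgc jgz qyo qsee petcc pmad dxk xiiwi njxy rnl mvoji yxno jwj jwpg gmh
Hunk 5: at line 6 remove [dxk,xiiwi,njxy] add [aol,ayu] -> 14 lines: brbgc jgz qyo qsee petcc pmad aol ayu rnl mvoji yxno jwj jwpg gmh
Hunk 6: at line 2 remove [qyo,qsee] add [oenp,wzxb] -> 14 lines: brbgc jgz oenp wzxb petcc pmad aol ayu rnl mvoji yxno jwj jwpg gmh
Final line 3: oenp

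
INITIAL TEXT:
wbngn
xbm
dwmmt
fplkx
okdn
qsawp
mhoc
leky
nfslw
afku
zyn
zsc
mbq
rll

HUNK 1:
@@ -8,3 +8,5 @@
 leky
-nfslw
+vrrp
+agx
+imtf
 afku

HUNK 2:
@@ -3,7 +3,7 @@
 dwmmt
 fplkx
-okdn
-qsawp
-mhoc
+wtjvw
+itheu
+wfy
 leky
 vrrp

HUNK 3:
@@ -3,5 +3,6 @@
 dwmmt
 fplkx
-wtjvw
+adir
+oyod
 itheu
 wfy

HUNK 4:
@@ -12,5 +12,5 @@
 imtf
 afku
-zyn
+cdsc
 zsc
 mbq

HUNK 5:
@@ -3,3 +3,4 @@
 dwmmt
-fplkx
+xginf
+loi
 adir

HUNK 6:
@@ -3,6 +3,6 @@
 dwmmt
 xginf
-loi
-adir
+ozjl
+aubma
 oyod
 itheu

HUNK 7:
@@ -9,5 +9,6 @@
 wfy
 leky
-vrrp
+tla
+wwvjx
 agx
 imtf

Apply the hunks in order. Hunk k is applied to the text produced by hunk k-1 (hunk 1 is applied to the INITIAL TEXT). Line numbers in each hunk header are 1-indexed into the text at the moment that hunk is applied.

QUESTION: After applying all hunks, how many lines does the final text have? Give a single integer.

Hunk 1: at line 8 remove [nfslw] add [vrrp,agx,imtf] -> 16 lines: wbngn xbm dwmmt fplkx okdn qsawp mhoc leky vrrp agx imtf afku zyn zsc mbq rll
Hunk 2: at line 3 remove [okdn,qsawp,mhoc] add [wtjvw,itheu,wfy] -> 16 lines: wbngn xbm dwmmt fplkx wtjvw itheu wfy leky vrrp agx imtf afku zyn zsc mbq rll
Hunk 3: at line 3 remove [wtjvw] add [adir,oyod] -> 17 lines: wbngn xbm dwmmt fplkx adir oyod itheu wfy leky vrrp agx imtf afku zyn zsc mbq rll
Hunk 4: at line 12 remove [zyn] add [cdsc] -> 17 lines: wbngn xbm dwmmt fplkx adir oyod itheu wfy leky vrrp agx imtf afku cdsc zsc mbq rll
Hunk 5: at line 3 remove [fplkx] add [xginf,loi] -> 18 lines: wbngn xbm dwmmt xginf loi adir oyod itheu wfy leky vrrp agx imtf afku cdsc zsc mbq rll
Hunk 6: at line 3 remove [loi,adir] add [ozjl,aubma] -> 18 lines: wbngn xbm dwmmt xginf ozjl aubma oyod itheu wfy leky vrrp agx imtf afku cdsc zsc mbq rll
Hunk 7: at line 9 remove [vrrp] add [tla,wwvjx] -> 19 lines: wbngn xbm dwmmt xginf ozjl aubma oyod itheu wfy leky tla wwvjx agx imtf afku cdsc zsc mbq rll
Final line count: 19

Answer: 19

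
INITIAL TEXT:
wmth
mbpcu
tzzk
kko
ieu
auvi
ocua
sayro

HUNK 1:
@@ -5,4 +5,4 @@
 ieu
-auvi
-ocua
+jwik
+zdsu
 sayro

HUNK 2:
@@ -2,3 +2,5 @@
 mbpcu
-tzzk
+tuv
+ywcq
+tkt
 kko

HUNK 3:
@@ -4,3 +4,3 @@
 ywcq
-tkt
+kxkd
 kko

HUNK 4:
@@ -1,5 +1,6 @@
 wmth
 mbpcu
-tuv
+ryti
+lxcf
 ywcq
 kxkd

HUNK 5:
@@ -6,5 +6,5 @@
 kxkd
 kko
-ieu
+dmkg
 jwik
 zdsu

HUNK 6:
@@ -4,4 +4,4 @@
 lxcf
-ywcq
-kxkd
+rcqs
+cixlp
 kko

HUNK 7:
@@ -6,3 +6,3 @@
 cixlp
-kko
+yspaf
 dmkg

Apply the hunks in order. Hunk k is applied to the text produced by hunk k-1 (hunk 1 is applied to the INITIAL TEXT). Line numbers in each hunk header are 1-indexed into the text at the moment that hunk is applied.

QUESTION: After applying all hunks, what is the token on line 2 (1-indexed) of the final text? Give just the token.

Hunk 1: at line 5 remove [auvi,ocua] add [jwik,zdsu] -> 8 lines: wmth mbpcu tzzk kko ieu jwik zdsu sayro
Hunk 2: at line 2 remove [tzzk] add [tuv,ywcq,tkt] -> 10 lines: wmth mbpcu tuv ywcq tkt kko ieu jwik zdsu sayro
Hunk 3: at line 4 remove [tkt] add [kxkd] -> 10 lines: wmth mbpcu tuv ywcq kxkd kko ieu jwik zdsu sayro
Hunk 4: at line 1 remove [tuv] add [ryti,lxcf] -> 11 lines: wmth mbpcu ryti lxcf ywcq kxkd kko ieu jwik zdsu sayro
Hunk 5: at line 6 remove [ieu] add [dmkg] -> 11 lines: wmth mbpcu ryti lxcf ywcq kxkd kko dmkg jwik zdsu sayro
Hunk 6: at line 4 remove [ywcq,kxkd] add [rcqs,cixlp] -> 11 lines: wmth mbpcu ryti lxcf rcqs cixlp kko dmkg jwik zdsu sayro
Hunk 7: at line 6 remove [kko] add [yspaf] -> 11 lines: wmth mbpcu ryti lxcf rcqs cixlp yspaf dmkg jwik zdsu sayro
Final line 2: mbpcu

Answer: mbpcu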